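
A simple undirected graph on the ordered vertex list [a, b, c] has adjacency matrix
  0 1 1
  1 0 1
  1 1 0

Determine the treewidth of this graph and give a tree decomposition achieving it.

Treewidth 2.
One such decomposition:
Bags: B1 = {a, b, c}
Tree: (single bag)

A single bag containing all 3 vertices is trivially a valid decomposition of width 2. For the lower bound, the 3 vertices {a, b, c} are pairwise adjacent, and any tree decomposition puts a clique entirely inside one bag — forcing width ≥ 2. Hence tw(G) = 2 exactly.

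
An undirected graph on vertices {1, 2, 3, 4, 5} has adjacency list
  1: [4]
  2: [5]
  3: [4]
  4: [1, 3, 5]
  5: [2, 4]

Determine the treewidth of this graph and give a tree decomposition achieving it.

Treewidth 1.
One such decomposition:
Bags: B1 = {3, 4}  B2 = {1, 4}  B3 = {4, 5}  B4 = {2, 5}
Tree: B1–B2, B1–B3, B3–B4

Each bag holds 2 vertices, so the decomposition has width 1, which upper-bounds the treewidth. Any graph with an edge has treewidth ≥ 1, and G has the edge 3–4. Therefore the treewidth is 1.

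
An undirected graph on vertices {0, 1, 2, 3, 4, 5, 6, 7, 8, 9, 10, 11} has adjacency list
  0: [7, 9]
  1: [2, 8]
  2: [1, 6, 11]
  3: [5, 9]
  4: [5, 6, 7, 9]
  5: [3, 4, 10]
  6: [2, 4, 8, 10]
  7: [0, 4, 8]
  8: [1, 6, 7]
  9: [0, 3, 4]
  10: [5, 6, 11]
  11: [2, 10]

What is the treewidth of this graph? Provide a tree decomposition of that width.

Treewidth 3.
Bags: B1 = {1, 2, 10, 11}  B2 = {1, 2, 6, 10}  B3 = {1, 6, 8, 10}  B4 = {5, 6, 8, 10}  B5 = {4, 5, 6, 8}  B6 = {4, 5, 7, 8}  B7 = {3, 4, 5, 7}  B8 = {3, 4, 7, 9}  B9 = {0, 3, 7, 9}
Tree: B1–B2, B2–B3, B3–B4, B4–B5, B5–B6, B6–B7, B7–B8, B8–B9

Each bag holds 4 vertices, so the decomposition has width 3, which upper-bounds the treewidth. For the lower bound: the 4 vertex sets {1,2,11}, {10}, {6}, {4,5,7,8} are disjoint, each induces a connected subgraph, and every pair is joined by at least one edge of G. Contracting each set to a single vertex therefore yields K_{4} as a minor, and since treewidth is minor-monotone, tw(G) ≥ tw(K_{4}) = 3. Combining the bounds, tw(G) = 3.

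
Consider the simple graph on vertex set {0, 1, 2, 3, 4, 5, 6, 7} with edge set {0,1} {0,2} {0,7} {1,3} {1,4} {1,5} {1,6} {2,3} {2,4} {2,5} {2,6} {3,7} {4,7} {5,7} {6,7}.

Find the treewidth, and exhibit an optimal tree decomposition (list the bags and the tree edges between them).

Treewidth 3.
One such decomposition:
Bags: B1 = {0, 1, 2, 7}  B2 = {1, 2, 3, 7}  B3 = {1, 2, 4, 7}  B4 = {1, 2, 5, 7}  B5 = {1, 2, 6, 7}
Tree: B1–B2, B2–B3, B3–B4, B4–B5

Each bag holds 4 vertices, so the decomposition has width 3, which upper-bounds the treewidth. For the lower bound: the 4 vertex sets {0,2}, {3,7}, {1}, {4} are disjoint, each induces a connected subgraph, and every pair is joined by at least one edge of G. Contracting each set to a single vertex therefore yields K_{4} as a minor, and since treewidth is minor-monotone, tw(G) ≥ tw(K_{4}) = 3. Therefore the treewidth is 3.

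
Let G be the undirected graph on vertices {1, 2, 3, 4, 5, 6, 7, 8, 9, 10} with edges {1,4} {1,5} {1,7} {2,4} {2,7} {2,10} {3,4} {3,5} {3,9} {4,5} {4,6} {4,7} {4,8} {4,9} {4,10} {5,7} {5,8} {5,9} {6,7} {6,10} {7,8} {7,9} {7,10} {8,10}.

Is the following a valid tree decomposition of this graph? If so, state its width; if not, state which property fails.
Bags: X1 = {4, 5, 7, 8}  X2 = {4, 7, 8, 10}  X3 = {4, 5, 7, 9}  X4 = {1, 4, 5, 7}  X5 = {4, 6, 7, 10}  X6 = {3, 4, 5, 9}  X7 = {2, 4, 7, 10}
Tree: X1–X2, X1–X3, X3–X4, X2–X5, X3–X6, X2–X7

Yes; width 3.

Checking the three conditions: (i) the bags cover all of {1, 2, 3, 4, 5, 6, 7, 8, 9, 10}; (ii) for each edge, some bag contains both endpoints; (iii) the bags containing any fixed vertex form a subtree. All hold, so the decomposition is valid with width 4 − 1 = 3.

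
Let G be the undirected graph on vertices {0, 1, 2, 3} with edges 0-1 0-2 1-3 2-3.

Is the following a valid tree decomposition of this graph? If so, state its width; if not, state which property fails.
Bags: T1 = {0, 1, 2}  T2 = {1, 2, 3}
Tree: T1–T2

Checking the three conditions: (i) the bags cover all of {0, 1, 2, 3}; (ii) for each edge, some bag contains both endpoints; (iii) the bags containing any fixed vertex form a subtree. All hold, so the decomposition is valid with width 3 − 1 = 2.

Yes; width 2.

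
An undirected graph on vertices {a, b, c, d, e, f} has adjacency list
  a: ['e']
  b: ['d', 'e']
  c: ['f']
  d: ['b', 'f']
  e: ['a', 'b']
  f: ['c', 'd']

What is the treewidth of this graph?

A width-1 tree decomposition is:
Bags: B1 = {c, f}  B2 = {d, f}  B3 = {b, d}  B4 = {b, e}  B5 = {a, e}
Tree: B1–B2, B2–B3, B3–B4, B4–B5
Every bag has size at most 2, so the width is 2 − 1 = 1 and tw(G) ≤ 1. Since G has at least one edge (e.g. c–f), it is not an edgeless graph, so tw(G) ≥ 1. Combining the bounds, tw(G) = 1.

1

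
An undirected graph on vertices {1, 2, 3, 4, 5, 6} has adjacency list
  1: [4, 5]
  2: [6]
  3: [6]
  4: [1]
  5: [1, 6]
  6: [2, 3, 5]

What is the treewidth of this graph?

1

A width-1 tree decomposition is:
Bags: B1 = {3, 6}  B2 = {5, 6}  B3 = {2, 6}  B4 = {1, 5}  B5 = {1, 4}
Tree: B1–B2, B1–B3, B2–B4, B4–B5
Every bag has size at most 2, so the width is 2 − 1 = 1 and tw(G) ≤ 1. Any graph with an edge has treewidth ≥ 1, and G has the edge 6–3. The upper and lower bounds meet at 1, so that is the treewidth.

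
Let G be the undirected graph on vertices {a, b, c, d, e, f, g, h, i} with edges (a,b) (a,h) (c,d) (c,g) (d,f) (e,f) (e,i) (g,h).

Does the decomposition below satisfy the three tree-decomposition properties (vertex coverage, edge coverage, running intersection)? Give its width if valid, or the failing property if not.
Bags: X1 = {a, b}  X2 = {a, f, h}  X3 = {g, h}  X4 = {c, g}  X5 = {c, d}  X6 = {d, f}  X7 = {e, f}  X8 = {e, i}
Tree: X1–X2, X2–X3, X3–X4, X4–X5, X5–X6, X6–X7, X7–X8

No — bags containing vertex f are not connected in the tree.

A tree decomposition must satisfy three properties: every vertex lies in some bag; for every edge, both endpoints lie together in some bag; and for every vertex, the bags containing it form a connected subtree. Here bags containing vertex f are not connected in the tree, so the decomposition is invalid.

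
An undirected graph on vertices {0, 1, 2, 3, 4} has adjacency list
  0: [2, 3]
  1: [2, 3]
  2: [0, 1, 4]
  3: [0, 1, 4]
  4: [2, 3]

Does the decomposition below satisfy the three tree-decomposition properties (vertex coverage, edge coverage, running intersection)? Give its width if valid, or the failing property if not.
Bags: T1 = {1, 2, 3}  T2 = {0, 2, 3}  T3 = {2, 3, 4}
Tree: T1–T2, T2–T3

Yes; width 2.

Checking the three conditions: (i) the bags cover all of {0, 1, 2, 3, 4}; (ii) for each edge, some bag contains both endpoints; (iii) the bags containing any fixed vertex form a subtree. All hold, so the decomposition is valid with width 3 − 1 = 2.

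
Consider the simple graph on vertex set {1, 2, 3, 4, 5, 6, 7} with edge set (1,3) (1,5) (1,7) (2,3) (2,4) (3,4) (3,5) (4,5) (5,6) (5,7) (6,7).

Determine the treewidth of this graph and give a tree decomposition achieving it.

The largest bag has 3 vertices, giving width 2; this decomposition certifies tw(G) ≤ 2. Conversely, {2, 3, 4} is a clique of size 3, and the vertices of any clique must share a bag in every tree decomposition; so some bag has ≥ 3 vertices and tw(G) ≥ 2. The upper and lower bounds meet at 2, so that is the treewidth.

Treewidth 2.
One such decomposition:
Bags: B1 = {1, 3, 5}  B2 = {1, 5, 7}  B3 = {3, 4, 5}  B4 = {2, 3, 4}  B5 = {5, 6, 7}
Tree: B1–B2, B1–B3, B3–B4, B2–B5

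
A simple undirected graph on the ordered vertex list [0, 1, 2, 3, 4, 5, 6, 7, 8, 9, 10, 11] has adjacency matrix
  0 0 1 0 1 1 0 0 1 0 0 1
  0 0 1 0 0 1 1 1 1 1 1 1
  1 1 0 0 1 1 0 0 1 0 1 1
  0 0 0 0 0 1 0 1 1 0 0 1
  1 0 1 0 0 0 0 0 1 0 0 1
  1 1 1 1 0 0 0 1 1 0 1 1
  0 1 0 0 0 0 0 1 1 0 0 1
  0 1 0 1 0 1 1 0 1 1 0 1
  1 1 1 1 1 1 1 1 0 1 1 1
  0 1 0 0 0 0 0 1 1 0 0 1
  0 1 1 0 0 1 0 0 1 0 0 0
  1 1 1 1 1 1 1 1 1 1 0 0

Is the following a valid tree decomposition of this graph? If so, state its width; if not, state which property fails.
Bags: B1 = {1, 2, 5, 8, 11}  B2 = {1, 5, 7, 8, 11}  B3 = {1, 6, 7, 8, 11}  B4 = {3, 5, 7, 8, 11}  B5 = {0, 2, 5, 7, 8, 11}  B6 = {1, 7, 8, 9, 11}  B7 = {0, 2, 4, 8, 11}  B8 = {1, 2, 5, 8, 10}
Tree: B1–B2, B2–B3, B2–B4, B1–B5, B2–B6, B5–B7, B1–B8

No — bags containing vertex 7 are not connected in the tree.

A tree decomposition must satisfy three properties: every vertex lies in some bag; for every edge, both endpoints lie together in some bag; and for every vertex, the bags containing it form a connected subtree. Here bags containing vertex 7 are not connected in the tree, so the decomposition is invalid.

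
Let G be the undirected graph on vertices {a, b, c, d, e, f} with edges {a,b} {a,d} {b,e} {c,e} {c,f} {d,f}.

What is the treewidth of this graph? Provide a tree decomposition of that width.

Each bag holds 3 vertices, so the decomposition has width 2, which upper-bounds the treewidth. Since e–c–f–d–a–b–e is a cycle in G, G is not acyclic. Forests are exactly the graphs of treewidth ≤ 1, so tw(G) ≥ 2. Therefore the treewidth is 2.

Treewidth 2.
Bags: B1 = {c, e, f}  B2 = {d, e, f}  B3 = {a, d, e}  B4 = {a, b, e}
Tree: B1–B2, B2–B3, B3–B4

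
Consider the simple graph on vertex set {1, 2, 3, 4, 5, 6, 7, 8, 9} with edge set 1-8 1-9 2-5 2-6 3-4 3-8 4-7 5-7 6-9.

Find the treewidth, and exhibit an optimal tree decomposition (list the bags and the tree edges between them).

Treewidth 2.
One such decomposition:
Bags: B1 = {4, 5, 7}  B2 = {3, 4, 5}  B3 = {3, 5, 8}  B4 = {1, 5, 8}  B5 = {1, 5, 9}  B6 = {5, 6, 9}  B7 = {2, 5, 6}
Tree: B1–B2, B2–B3, B3–B4, B4–B5, B5–B6, B6–B7

Every bag has size at most 3, so the width is 3 − 1 = 2 and tw(G) ≤ 2. The edges 5–7–4–3–8–1–9–6–2–5 form a cycle, so G is not a tree and its treewidth is at least 2. Hence tw(G) = 2 exactly.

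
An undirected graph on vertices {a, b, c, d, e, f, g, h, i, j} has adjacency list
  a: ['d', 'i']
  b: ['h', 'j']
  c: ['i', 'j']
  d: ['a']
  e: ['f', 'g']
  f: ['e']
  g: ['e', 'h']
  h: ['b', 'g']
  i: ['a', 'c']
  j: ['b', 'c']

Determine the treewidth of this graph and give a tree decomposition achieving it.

Treewidth 1.
One optimal decomposition is:
Bags: B1 = {a, d}  B2 = {a, i}  B3 = {c, i}  B4 = {c, j}  B5 = {b, j}  B6 = {b, h}  B7 = {g, h}  B8 = {e, g}  B9 = {e, f}
Tree: B1–B2, B2–B3, B3–B4, B4–B5, B5–B6, B6–B7, B7–B8, B8–B9

Each bag holds 2 vertices, so the decomposition has width 1, which upper-bounds the treewidth. G has an edge, so its treewidth is at least 1. Combining the bounds, tw(G) = 1.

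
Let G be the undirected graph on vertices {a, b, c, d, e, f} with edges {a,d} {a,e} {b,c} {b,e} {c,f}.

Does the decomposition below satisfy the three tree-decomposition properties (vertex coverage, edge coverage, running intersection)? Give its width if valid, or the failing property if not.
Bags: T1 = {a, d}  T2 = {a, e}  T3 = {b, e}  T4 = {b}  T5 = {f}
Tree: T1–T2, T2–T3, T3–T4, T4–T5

A tree decomposition must satisfy three properties: every vertex lies in some bag; for every edge, both endpoints lie together in some bag; and for every vertex, the bags containing it form a connected subtree. Here vertex c appears in no bag, so the decomposition is invalid.

No — vertex c appears in no bag.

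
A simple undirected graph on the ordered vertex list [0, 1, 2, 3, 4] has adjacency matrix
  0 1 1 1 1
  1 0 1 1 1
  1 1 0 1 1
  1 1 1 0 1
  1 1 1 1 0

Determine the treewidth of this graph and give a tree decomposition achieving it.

Treewidth 4.
One such decomposition:
Bags: B1 = {0, 1, 2, 3, 4}
Tree: (single bag)

A single bag containing all 5 vertices is trivially a valid decomposition of width 4. For the lower bound, the 5 vertices {0, 1, 2, 3, 4} are pairwise adjacent, and any tree decomposition puts a clique entirely inside one bag — forcing width ≥ 4. Therefore the treewidth is 4.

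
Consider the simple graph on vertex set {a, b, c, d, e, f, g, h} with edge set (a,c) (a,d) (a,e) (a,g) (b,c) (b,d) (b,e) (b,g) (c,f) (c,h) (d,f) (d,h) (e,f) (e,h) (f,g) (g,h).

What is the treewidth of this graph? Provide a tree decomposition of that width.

Every bag has size at most 5, so the width is 5 − 1 = 4 and tw(G) ≤ 4. For the lower bound: the 5 vertex sets {b,d}, {c,h}, {f,g}, {a}, {e} are disjoint, each induces a connected subgraph, and every pair is joined by at least one edge of G. Contracting each set to a single vertex therefore yields K_{5} as a minor, and since treewidth is minor-monotone, tw(G) ≥ tw(K_{5}) = 4. Hence tw(G) = 4 exactly.

Treewidth 4.
Bags: B1 = {a, b, d, f, h}  B2 = {a, b, c, f, h}  B3 = {a, b, f, g, h}  B4 = {a, b, e, f, h}
Tree: B1–B2, B2–B3, B3–B4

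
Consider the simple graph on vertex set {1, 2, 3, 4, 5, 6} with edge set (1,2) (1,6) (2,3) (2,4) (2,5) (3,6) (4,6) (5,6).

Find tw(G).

2

A width-2 tree decomposition is:
Bags: B1 = {2, 3, 6}  B2 = {1, 2, 6}  B3 = {2, 5, 6}  B4 = {2, 4, 6}
Tree: B1–B2, B2–B3, B3–B4
Every bag has size at most 3, so the width is 3 − 1 = 2 and tw(G) ≤ 2. For the lower bound, G contains the cycle 3–6–1–2–3, so G is not a forest; only forests have treewidth ≤ 1, hence tw(G) ≥ 2. Combining the bounds, tw(G) = 2.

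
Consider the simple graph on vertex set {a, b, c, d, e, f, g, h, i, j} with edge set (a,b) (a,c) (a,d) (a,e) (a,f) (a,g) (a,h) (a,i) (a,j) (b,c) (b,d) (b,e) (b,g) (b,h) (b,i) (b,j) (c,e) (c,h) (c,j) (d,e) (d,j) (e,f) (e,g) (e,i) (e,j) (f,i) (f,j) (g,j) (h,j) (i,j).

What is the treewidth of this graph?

A width-4 tree decomposition is:
Bags: B1 = {a, b, d, e, j}  B2 = {a, b, c, e, j}  B3 = {a, b, e, g, j}  B4 = {a, b, e, i, j}  B5 = {a, b, c, h, j}  B6 = {a, e, f, i, j}
Tree: B1–B2, B2–B3, B3–B4, B2–B5, B4–B6
Each bag holds 5 vertices, so the decomposition has width 4, which upper-bounds the treewidth. For the lower bound, the 5 vertices {a, e, f, i, j} are pairwise adjacent, and any tree decomposition puts a clique entirely inside one bag — forcing width ≥ 4. Hence tw(G) = 4 exactly.

4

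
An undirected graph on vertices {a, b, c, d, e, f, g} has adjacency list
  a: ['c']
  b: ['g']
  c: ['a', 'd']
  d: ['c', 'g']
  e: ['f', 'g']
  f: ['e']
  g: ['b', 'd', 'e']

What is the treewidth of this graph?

A width-1 tree decomposition is:
Bags: B1 = {d, g}  B2 = {e, g}  B3 = {c, d}  B4 = {b, g}  B5 = {e, f}  B6 = {a, c}
Tree: B1–B2, B1–B3, B1–B4, B2–B5, B3–B6
Every bag has size at most 2, so the width is 2 − 1 = 1 and tw(G) ≤ 1. G has an edge, so its treewidth is at least 1. Therefore the treewidth is 1.

1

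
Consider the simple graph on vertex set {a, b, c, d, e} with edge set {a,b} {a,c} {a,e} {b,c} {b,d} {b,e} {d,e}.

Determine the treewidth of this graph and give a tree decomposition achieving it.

Each bag holds 3 vertices, so the decomposition has width 2, which upper-bounds the treewidth. Conversely, {b, d, e} is a clique of size 3, and the vertices of any clique must share a bag in every tree decomposition; so some bag has ≥ 3 vertices and tw(G) ≥ 2. The upper and lower bounds meet at 2, so that is the treewidth.

Treewidth 2.
One optimal decomposition is:
Bags: B1 = {a, b, e}  B2 = {a, b, c}  B3 = {b, d, e}
Tree: B1–B2, B1–B3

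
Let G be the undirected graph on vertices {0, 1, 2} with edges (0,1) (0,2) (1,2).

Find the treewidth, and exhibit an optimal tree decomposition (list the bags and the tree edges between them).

With just one bag of size 3, the width is 3 − 1 = 2, so tw(G) ≤ 2. On the other hand G contains the 3-clique {0, 1, 2}. A clique must lie in a single bag of any decomposition, so no decomposition can have width below 2. The upper and lower bounds meet at 2, so that is the treewidth.

Treewidth 2.
One such decomposition:
Bags: B1 = {0, 1, 2}
Tree: (single bag)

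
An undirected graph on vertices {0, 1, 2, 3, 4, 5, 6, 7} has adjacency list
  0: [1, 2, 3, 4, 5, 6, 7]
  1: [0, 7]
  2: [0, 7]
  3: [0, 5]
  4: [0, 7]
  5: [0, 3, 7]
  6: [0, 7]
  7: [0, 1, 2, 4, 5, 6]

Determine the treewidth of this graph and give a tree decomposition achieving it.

The largest bag has 3 vertices, giving width 2; this decomposition certifies tw(G) ≤ 2. Conversely, {0, 3, 5} is a clique of size 3, and the vertices of any clique must share a bag in every tree decomposition; so some bag has ≥ 3 vertices and tw(G) ≥ 2. The upper and lower bounds meet at 2, so that is the treewidth.

Treewidth 2.
One such decomposition:
Bags: B1 = {0, 6, 7}  B2 = {0, 1, 7}  B3 = {0, 4, 7}  B4 = {0, 5, 7}  B5 = {0, 2, 7}  B6 = {0, 3, 5}
Tree: B1–B2, B1–B3, B3–B4, B3–B5, B4–B6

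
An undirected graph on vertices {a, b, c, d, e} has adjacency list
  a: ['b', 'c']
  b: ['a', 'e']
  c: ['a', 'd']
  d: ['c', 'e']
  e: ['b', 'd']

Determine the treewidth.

A width-2 tree decomposition is:
Bags: B1 = {b, d, e}  B2 = {b, c, d}  B3 = {a, b, c}
Tree: B1–B2, B2–B3
Every bag has size at most 3, so the width is 3 − 1 = 2 and tw(G) ≤ 2. For the lower bound, G contains the cycle b–e–d–c–a–b, so G is not a forest; only forests have treewidth ≤ 1, hence tw(G) ≥ 2. The upper and lower bounds meet at 2, so that is the treewidth.

2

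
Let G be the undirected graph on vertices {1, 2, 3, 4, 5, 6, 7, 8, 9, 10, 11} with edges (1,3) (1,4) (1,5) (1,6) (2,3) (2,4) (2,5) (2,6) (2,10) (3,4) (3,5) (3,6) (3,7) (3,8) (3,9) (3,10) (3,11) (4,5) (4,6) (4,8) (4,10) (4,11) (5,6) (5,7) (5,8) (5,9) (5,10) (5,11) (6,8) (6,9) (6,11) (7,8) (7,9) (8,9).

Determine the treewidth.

A width-4 tree decomposition is:
Bags: B1 = {3, 4, 5, 6, 11}  B2 = {2, 3, 4, 5, 6}  B3 = {1, 3, 4, 5, 6}  B4 = {3, 4, 5, 6, 8}  B5 = {3, 5, 6, 8, 9}  B6 = {3, 5, 7, 8, 9}  B7 = {2, 3, 4, 5, 10}
Tree: B1–B2, B2–B3, B1–B4, B4–B5, B5–B6, B2–B7
Every bag has size at most 5, so the width is 5 − 1 = 4 and tw(G) ≤ 4. Conversely, {3, 5, 6, 8, 9} is a clique of size 5, and the vertices of any clique must share a bag in every tree decomposition; so some bag has ≥ 5 vertices and tw(G) ≥ 4. The upper and lower bounds meet at 4, so that is the treewidth.

4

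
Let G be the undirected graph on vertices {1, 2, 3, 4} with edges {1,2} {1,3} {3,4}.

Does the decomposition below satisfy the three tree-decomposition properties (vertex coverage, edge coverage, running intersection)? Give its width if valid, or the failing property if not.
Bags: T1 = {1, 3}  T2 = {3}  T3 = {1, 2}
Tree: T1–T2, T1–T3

A tree decomposition must satisfy three properties: every vertex lies in some bag; for every edge, both endpoints lie together in some bag; and for every vertex, the bags containing it form a connected subtree. Here vertex 4 appears in no bag, so the decomposition is invalid.

No — vertex 4 appears in no bag.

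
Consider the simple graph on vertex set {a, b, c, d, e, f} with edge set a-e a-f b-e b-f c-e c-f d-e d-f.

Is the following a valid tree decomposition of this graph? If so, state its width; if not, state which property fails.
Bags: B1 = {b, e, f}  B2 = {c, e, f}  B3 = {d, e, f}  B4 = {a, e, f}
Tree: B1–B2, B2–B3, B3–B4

Yes; width 2.

Every vertex of G appears in some bag (union = {a, b, c, d, e, f}); every edge is covered by a bag; and for each vertex v the set of bags containing v is connected in the bag tree. The decomposition is therefore valid. The largest bag has 3 vertices, so the width is 2.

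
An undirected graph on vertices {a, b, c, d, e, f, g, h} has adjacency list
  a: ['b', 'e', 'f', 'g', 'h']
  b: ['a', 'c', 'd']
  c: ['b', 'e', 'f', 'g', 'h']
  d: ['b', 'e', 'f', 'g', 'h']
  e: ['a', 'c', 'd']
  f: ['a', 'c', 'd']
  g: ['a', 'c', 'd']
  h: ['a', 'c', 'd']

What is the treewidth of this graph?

3

A width-3 tree decomposition is:
Bags: B1 = {a, c, d, f}  B2 = {a, c, d, e}  B3 = {a, b, c, d}  B4 = {a, c, d, h}  B5 = {a, c, d, g}
Tree: B1–B2, B2–B3, B3–B4, B4–B5
Every bag has size at most 4, so the width is 4 − 1 = 3 and tw(G) ≤ 3. For the lower bound: the 4 vertex sets {c,f}, {d,e}, {a}, {b} are disjoint, each induces a connected subgraph, and every pair is joined by at least one edge of G. Contracting each set to a single vertex therefore yields K_{4} as a minor, and since treewidth is minor-monotone, tw(G) ≥ tw(K_{4}) = 3. The upper and lower bounds meet at 3, so that is the treewidth.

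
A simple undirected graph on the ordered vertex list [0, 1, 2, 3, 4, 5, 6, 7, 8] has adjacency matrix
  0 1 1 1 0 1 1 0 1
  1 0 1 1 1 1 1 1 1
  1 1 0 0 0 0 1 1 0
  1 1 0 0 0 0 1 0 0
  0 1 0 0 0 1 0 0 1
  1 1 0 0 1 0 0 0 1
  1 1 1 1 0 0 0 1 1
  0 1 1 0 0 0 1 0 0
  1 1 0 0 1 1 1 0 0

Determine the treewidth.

A width-3 tree decomposition is:
Bags: B1 = {0, 1, 3, 6}  B2 = {0, 1, 2, 6}  B3 = {0, 1, 6, 8}  B4 = {0, 1, 5, 8}  B5 = {1, 2, 6, 7}  B6 = {1, 4, 5, 8}
Tree: B1–B2, B1–B3, B3–B4, B2–B5, B4–B6
Each bag holds 4 vertices, so the decomposition has width 3, which upper-bounds the treewidth. Conversely, {0, 1, 5, 8} is a clique of size 4, and the vertices of any clique must share a bag in every tree decomposition; so some bag has ≥ 4 vertices and tw(G) ≥ 3. Hence tw(G) = 3 exactly.

3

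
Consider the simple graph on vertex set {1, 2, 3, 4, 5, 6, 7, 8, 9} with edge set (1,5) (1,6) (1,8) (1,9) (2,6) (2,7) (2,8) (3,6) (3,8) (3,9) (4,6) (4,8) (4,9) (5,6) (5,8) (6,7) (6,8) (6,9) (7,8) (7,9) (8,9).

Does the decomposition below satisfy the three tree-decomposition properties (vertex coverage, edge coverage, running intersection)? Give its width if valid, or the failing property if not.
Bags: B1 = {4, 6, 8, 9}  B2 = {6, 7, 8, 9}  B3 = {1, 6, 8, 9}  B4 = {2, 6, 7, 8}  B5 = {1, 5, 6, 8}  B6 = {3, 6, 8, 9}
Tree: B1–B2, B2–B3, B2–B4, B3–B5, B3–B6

Checking the three conditions: (i) the bags cover all of {1, 2, 3, 4, 5, 6, 7, 8, 9}; (ii) for each edge, some bag contains both endpoints; (iii) the bags containing any fixed vertex form a subtree. All hold, so the decomposition is valid with width 4 − 1 = 3.

Yes; width 3.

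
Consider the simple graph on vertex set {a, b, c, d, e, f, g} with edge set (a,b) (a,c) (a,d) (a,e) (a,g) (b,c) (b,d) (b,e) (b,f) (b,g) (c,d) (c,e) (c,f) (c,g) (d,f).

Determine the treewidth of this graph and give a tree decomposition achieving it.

Treewidth 3.
Bags: B1 = {a, b, c, g}  B2 = {a, b, c, e}  B3 = {a, b, c, d}  B4 = {b, c, d, f}
Tree: B1–B2, B2–B3, B3–B4

Every bag has size at most 4, so the width is 4 − 1 = 3 and tw(G) ≤ 3. On the other hand G contains the 4-clique {a, b, c, d}. A clique must lie in a single bag of any decomposition, so no decomposition can have width below 3. The upper and lower bounds meet at 3, so that is the treewidth.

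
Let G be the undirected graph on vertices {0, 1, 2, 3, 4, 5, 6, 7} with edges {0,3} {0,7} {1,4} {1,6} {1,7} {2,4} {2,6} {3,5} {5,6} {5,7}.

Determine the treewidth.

A width-2 tree decomposition is:
Bags: B1 = {0, 3, 5}  B2 = {0, 5, 7}  B3 = {5, 6, 7}  B4 = {1, 6, 7}  B5 = {1, 2, 6}  B6 = {1, 2, 4}
Tree: B1–B2, B2–B3, B3–B4, B4–B5, B5–B6
Every bag has size at most 3, so the width is 3 − 1 = 2 and tw(G) ≤ 2. For the lower bound, G contains the cycle 3–0–7–5–3, so G is not a forest; only forests have treewidth ≤ 1, hence tw(G) ≥ 2. The upper and lower bounds meet at 2, so that is the treewidth.

2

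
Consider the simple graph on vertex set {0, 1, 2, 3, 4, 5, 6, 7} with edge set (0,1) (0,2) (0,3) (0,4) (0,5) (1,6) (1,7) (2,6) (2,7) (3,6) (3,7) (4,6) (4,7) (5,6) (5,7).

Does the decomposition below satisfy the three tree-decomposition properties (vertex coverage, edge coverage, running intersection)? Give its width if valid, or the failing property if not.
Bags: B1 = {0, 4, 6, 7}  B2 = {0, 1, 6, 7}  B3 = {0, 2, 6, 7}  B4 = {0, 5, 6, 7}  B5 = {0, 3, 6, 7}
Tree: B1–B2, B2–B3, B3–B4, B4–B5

Every vertex of G appears in some bag (union = {0, 1, 2, 3, 4, 5, 6, 7}); every edge is covered by a bag; and for each vertex v the set of bags containing v is connected in the bag tree. The decomposition is therefore valid. The largest bag has 4 vertices, so the width is 3.

Yes; width 3.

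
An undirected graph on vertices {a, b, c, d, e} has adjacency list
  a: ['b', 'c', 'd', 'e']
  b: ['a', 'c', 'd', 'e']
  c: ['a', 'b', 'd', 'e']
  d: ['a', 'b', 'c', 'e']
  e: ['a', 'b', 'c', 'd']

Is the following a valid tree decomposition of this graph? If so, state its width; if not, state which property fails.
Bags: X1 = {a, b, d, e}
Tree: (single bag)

No — vertex c appears in no bag.

A tree decomposition must satisfy three properties: every vertex lies in some bag; for every edge, both endpoints lie together in some bag; and for every vertex, the bags containing it form a connected subtree. Here vertex c appears in no bag, so the decomposition is invalid.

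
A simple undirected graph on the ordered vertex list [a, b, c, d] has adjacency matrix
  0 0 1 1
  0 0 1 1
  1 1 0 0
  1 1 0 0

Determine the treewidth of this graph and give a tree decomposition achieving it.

Each bag holds 3 vertices, so the decomposition has width 2, which upper-bounds the treewidth. The edges d–b–c–a–d form a cycle, so G is not a tree and its treewidth is at least 2. Combining the bounds, tw(G) = 2.

Treewidth 2.
One such decomposition:
Bags: B1 = {b, c, d}  B2 = {a, c, d}
Tree: B1–B2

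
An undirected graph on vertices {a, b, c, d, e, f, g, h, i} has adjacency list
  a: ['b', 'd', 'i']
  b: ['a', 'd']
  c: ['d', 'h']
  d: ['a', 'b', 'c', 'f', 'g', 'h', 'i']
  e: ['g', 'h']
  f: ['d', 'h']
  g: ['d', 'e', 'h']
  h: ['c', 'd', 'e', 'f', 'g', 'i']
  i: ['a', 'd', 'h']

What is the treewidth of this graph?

2

A width-2 tree decomposition is:
Bags: B1 = {c, d, h}  B2 = {d, g, h}  B3 = {d, h, i}  B4 = {e, g, h}  B5 = {d, f, h}  B6 = {a, d, i}  B7 = {a, b, d}
Tree: B1–B2, B2–B3, B2–B4, B1–B5, B3–B6, B6–B7
The largest bag has 3 vertices, giving width 2; this decomposition certifies tw(G) ≤ 2. Conversely, {d, g, h} is a clique of size 3, and the vertices of any clique must share a bag in every tree decomposition; so some bag has ≥ 3 vertices and tw(G) ≥ 2. Combining the bounds, tw(G) = 2.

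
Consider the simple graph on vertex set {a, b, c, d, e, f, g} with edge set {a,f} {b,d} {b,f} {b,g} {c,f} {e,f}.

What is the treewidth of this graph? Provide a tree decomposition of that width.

The largest bag has 2 vertices, giving width 1; this decomposition certifies tw(G) ≤ 1. G has an edge, so its treewidth is at least 1. Combining the bounds, tw(G) = 1.

Treewidth 1.
Bags: B1 = {b, f}  B2 = {b, g}  B3 = {b, d}  B4 = {e, f}  B5 = {a, f}  B6 = {c, f}
Tree: B1–B2, B2–B3, B1–B4, B1–B5, B4–B6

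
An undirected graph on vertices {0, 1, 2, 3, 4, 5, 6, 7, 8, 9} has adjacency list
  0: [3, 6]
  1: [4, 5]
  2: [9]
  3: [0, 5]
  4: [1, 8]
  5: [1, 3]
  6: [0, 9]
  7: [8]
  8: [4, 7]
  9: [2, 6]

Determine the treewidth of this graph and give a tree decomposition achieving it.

Treewidth 1.
One optimal decomposition is:
Bags: B1 = {7, 8}  B2 = {4, 8}  B3 = {1, 4}  B4 = {1, 5}  B5 = {3, 5}  B6 = {0, 3}  B7 = {0, 6}  B8 = {6, 9}  B9 = {2, 9}
Tree: B1–B2, B2–B3, B3–B4, B4–B5, B5–B6, B6–B7, B7–B8, B8–B9

The largest bag has 2 vertices, giving width 1; this decomposition certifies tw(G) ≤ 1. G has an edge, so its treewidth is at least 1. Hence tw(G) = 1 exactly.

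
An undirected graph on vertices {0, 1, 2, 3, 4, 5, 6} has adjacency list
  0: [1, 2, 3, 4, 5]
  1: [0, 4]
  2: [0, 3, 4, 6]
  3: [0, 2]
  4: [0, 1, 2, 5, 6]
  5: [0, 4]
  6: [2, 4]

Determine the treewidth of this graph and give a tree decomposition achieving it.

Treewidth 2.
One such decomposition:
Bags: B1 = {0, 2, 4}  B2 = {0, 4, 5}  B3 = {0, 1, 4}  B4 = {0, 2, 3}  B5 = {2, 4, 6}
Tree: B1–B2, B1–B3, B1–B4, B1–B5

Every bag has size at most 3, so the width is 3 − 1 = 2 and tw(G) ≤ 2. For the lower bound, the 3 vertices {0, 2, 3} are pairwise adjacent, and any tree decomposition puts a clique entirely inside one bag — forcing width ≥ 2. Therefore the treewidth is 2.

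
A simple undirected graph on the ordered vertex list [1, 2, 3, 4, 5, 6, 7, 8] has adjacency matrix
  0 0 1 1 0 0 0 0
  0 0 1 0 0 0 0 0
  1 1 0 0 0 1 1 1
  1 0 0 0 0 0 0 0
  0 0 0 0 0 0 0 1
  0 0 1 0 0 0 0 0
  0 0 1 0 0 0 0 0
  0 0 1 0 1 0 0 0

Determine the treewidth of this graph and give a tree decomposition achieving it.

Treewidth 1.
One such decomposition:
Bags: B1 = {1, 3}  B2 = {3, 8}  B3 = {3, 6}  B4 = {5, 8}  B5 = {2, 3}  B6 = {3, 7}  B7 = {1, 4}
Tree: B1–B2, B2–B3, B2–B4, B2–B5, B1–B6, B1–B7

Each bag holds 2 vertices, so the decomposition has width 1, which upper-bounds the treewidth. Any graph with an edge has treewidth ≥ 1, and G has the edge 1–3. Hence tw(G) = 1 exactly.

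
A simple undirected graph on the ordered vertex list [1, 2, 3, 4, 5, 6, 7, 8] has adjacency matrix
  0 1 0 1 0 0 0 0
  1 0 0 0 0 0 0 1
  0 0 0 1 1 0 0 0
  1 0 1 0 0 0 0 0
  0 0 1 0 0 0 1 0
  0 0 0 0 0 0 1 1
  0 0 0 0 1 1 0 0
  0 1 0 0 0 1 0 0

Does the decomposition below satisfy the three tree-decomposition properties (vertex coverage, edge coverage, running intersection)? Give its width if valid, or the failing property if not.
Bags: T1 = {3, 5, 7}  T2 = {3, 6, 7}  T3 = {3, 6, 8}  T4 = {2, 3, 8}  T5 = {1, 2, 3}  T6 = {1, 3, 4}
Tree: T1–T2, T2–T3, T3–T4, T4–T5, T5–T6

Every vertex of G appears in some bag (union = {1, 2, 3, 4, 5, 6, 7, 8}); every edge is covered by a bag; and for each vertex v the set of bags containing v is connected in the bag tree. The decomposition is therefore valid. The largest bag has 3 vertices, so the width is 2.

Yes; width 2.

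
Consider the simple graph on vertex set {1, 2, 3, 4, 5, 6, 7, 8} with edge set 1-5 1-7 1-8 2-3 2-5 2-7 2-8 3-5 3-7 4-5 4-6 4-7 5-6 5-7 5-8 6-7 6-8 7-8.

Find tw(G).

A width-3 tree decomposition is:
Bags: B1 = {1, 5, 7, 8}  B2 = {2, 5, 7, 8}  B3 = {5, 6, 7, 8}  B4 = {2, 3, 5, 7}  B5 = {4, 5, 6, 7}
Tree: B1–B2, B1–B3, B2–B4, B3–B5
The largest bag has 4 vertices, giving width 3; this decomposition certifies tw(G) ≤ 3. For the lower bound, the 4 vertices {1, 5, 7, 8} are pairwise adjacent, and any tree decomposition puts a clique entirely inside one bag — forcing width ≥ 3. Combining the bounds, tw(G) = 3.

3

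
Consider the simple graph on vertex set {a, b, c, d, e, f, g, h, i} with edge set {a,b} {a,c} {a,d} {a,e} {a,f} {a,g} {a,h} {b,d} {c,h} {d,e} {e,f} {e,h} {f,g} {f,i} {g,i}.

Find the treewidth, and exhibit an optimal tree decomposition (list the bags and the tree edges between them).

Treewidth 2.
One optimal decomposition is:
Bags: B1 = {a, f, g}  B2 = {a, e, f}  B3 = {a, d, e}  B4 = {a, e, h}  B5 = {a, b, d}  B6 = {f, g, i}  B7 = {a, c, h}
Tree: B1–B2, B2–B3, B2–B4, B3–B5, B1–B6, B4–B7

Each bag holds 3 vertices, so the decomposition has width 2, which upper-bounds the treewidth. Conversely, {a, f, g} is a clique of size 3, and the vertices of any clique must share a bag in every tree decomposition; so some bag has ≥ 3 vertices and tw(G) ≥ 2. Hence tw(G) = 2 exactly.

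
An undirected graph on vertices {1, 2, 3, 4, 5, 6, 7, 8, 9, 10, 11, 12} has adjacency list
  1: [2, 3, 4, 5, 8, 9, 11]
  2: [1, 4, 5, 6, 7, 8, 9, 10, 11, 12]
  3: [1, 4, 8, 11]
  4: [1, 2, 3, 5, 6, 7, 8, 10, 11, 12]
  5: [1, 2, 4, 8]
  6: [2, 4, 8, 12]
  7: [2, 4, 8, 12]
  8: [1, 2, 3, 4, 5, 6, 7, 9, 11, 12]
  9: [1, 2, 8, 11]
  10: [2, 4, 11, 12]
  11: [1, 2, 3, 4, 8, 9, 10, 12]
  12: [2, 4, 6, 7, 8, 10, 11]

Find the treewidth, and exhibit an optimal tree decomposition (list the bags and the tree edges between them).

Treewidth 4.
One optimal decomposition is:
Bags: B1 = {2, 4, 7, 8, 12}  B2 = {2, 4, 8, 11, 12}  B3 = {2, 4, 6, 8, 12}  B4 = {2, 4, 10, 11, 12}  B5 = {1, 2, 4, 8, 11}  B6 = {1, 3, 4, 8, 11}  B7 = {1, 2, 4, 5, 8}  B8 = {1, 2, 8, 9, 11}
Tree: B1–B2, B1–B3, B2–B4, B2–B5, B5–B6, B5–B7, B5–B8

Every bag has size at most 5, so the width is 5 − 1 = 4 and tw(G) ≤ 4. For the lower bound, the 5 vertices {1, 2, 8, 9, 11} are pairwise adjacent, and any tree decomposition puts a clique entirely inside one bag — forcing width ≥ 4. Therefore the treewidth is 4.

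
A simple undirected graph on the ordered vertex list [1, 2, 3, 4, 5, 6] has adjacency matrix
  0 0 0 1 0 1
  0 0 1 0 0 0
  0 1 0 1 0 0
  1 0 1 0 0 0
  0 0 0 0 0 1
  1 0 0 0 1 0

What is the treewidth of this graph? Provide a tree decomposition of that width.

Treewidth 1.
One such decomposition:
Bags: B1 = {2, 3}  B2 = {3, 4}  B3 = {1, 4}  B4 = {1, 6}  B5 = {5, 6}
Tree: B1–B2, B2–B3, B3–B4, B4–B5

Each bag holds 2 vertices, so the decomposition has width 1, which upper-bounds the treewidth. G has an edge, so its treewidth is at least 1. Therefore the treewidth is 1.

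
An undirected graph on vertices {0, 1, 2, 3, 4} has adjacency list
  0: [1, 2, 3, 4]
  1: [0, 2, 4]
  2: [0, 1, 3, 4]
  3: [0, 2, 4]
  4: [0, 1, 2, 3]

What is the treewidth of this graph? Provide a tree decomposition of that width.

Every bag has size at most 4, so the width is 4 − 1 = 3 and tw(G) ≤ 3. Conversely, {0, 1, 2, 4} is a clique of size 4, and the vertices of any clique must share a bag in every tree decomposition; so some bag has ≥ 4 vertices and tw(G) ≥ 3. Combining the bounds, tw(G) = 3.

Treewidth 3.
Bags: B1 = {0, 2, 3, 4}  B2 = {0, 1, 2, 4}
Tree: B1–B2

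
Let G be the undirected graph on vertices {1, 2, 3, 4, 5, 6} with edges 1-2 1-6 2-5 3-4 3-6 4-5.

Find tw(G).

A width-2 tree decomposition is:
Bags: B1 = {3, 4, 5}  B2 = {2, 3, 5}  B3 = {1, 2, 3}  B4 = {1, 3, 6}
Tree: B1–B2, B2–B3, B3–B4
Each bag holds 3 vertices, so the decomposition has width 2, which upper-bounds the treewidth. Since 3–4–5–2–1–6–3 is a cycle in G, G is not acyclic. Forests are exactly the graphs of treewidth ≤ 1, so tw(G) ≥ 2. Therefore the treewidth is 2.

2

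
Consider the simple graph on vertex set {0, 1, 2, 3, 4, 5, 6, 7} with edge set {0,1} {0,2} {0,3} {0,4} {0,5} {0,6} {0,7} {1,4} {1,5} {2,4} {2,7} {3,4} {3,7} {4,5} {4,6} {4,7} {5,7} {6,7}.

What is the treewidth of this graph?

3

A width-3 tree decomposition is:
Bags: B1 = {0, 2, 4, 7}  B2 = {0, 4, 5, 7}  B3 = {0, 1, 4, 5}  B4 = {0, 4, 6, 7}  B5 = {0, 3, 4, 7}
Tree: B1–B2, B2–B3, B1–B4, B1–B5
Each bag holds 4 vertices, so the decomposition has width 3, which upper-bounds the treewidth. Conversely, {0, 1, 4, 5} is a clique of size 4, and the vertices of any clique must share a bag in every tree decomposition; so some bag has ≥ 4 vertices and tw(G) ≥ 3. Combining the bounds, tw(G) = 3.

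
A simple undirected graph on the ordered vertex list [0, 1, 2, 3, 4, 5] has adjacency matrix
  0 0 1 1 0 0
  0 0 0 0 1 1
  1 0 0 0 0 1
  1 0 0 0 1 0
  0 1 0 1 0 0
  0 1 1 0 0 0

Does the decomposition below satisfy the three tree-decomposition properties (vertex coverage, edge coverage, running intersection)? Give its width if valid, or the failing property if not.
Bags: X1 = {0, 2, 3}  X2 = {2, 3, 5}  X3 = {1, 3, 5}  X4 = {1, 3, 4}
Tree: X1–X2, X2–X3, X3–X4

Yes; width 2.

Vertex coverage: the bags together contain {0, 1, 2, 3, 4, 5}, the full vertex set. Edge coverage: each edge of G has both endpoints in at least one bag. Running intersection: for every vertex, the bags containing it form a connected subtree. All three properties hold, so this is a valid tree decomposition of width max|bag| − 1 = 2, and hence tw(G) ≤ 2.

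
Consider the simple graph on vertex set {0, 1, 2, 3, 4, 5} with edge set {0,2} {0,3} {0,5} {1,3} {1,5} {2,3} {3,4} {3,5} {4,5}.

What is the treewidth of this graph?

A width-2 tree decomposition is:
Bags: B1 = {0, 2, 3}  B2 = {0, 3, 5}  B3 = {3, 4, 5}  B4 = {1, 3, 5}
Tree: B1–B2, B2–B3, B2–B4
Each bag holds 3 vertices, so the decomposition has width 2, which upper-bounds the treewidth. For the lower bound, the 3 vertices {0, 2, 3} are pairwise adjacent, and any tree decomposition puts a clique entirely inside one bag — forcing width ≥ 2. The upper and lower bounds meet at 2, so that is the treewidth.

2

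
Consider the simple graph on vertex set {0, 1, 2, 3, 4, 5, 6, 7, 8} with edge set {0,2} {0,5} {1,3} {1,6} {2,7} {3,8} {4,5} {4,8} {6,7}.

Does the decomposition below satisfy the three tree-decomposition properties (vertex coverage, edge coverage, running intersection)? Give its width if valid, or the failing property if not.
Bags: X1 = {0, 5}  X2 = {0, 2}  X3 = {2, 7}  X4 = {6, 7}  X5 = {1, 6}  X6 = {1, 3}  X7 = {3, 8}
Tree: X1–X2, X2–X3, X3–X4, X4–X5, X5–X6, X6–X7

A tree decomposition must satisfy three properties: every vertex lies in some bag; for every edge, both endpoints lie together in some bag; and for every vertex, the bags containing it form a connected subtree. Here vertex 4 appears in no bag, so the decomposition is invalid.

No — vertex 4 appears in no bag.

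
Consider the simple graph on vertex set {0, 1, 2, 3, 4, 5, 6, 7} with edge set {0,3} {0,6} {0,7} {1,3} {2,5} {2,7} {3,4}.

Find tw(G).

A width-1 tree decomposition is:
Bags: B1 = {0, 3}  B2 = {0, 6}  B3 = {3, 4}  B4 = {0, 7}  B5 = {1, 3}  B6 = {2, 7}  B7 = {2, 5}
Tree: B1–B2, B1–B3, B2–B4, B1–B5, B4–B6, B6–B7
Each bag holds 2 vertices, so the decomposition has width 1, which upper-bounds the treewidth. Since G has at least one edge (e.g. 0–3), it is not an edgeless graph, so tw(G) ≥ 1. Hence tw(G) = 1 exactly.

1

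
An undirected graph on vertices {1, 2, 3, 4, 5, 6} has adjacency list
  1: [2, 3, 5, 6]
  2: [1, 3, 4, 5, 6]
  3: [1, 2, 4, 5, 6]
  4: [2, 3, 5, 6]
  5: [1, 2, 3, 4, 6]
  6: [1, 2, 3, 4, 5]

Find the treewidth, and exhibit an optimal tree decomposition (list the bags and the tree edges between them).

Treewidth 4.
Bags: B1 = {2, 3, 4, 5, 6}  B2 = {1, 2, 3, 5, 6}
Tree: B1–B2

The largest bag has 5 vertices, giving width 4; this decomposition certifies tw(G) ≤ 4. Conversely, {1, 2, 3, 5, 6} is a clique of size 5, and the vertices of any clique must share a bag in every tree decomposition; so some bag has ≥ 5 vertices and tw(G) ≥ 4. The upper and lower bounds meet at 4, so that is the treewidth.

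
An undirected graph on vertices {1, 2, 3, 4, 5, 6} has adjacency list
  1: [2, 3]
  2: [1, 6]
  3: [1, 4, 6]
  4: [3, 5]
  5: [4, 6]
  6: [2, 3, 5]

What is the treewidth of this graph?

2

A width-2 tree decomposition is:
Bags: B1 = {1, 2, 6}  B2 = {1, 3, 6}  B3 = {3, 5, 6}  B4 = {3, 4, 5}
Tree: B1–B2, B2–B3, B3–B4
Each bag holds 3 vertices, so the decomposition has width 2, which upper-bounds the treewidth. Since 2–1–3–6–2 is a cycle in G, G is not acyclic. Forests are exactly the graphs of treewidth ≤ 1, so tw(G) ≥ 2. Therefore the treewidth is 2.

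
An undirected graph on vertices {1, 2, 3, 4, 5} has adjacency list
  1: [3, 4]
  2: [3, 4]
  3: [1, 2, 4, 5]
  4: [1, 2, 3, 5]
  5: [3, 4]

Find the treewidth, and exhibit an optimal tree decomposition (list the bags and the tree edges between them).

Treewidth 2.
Bags: B1 = {1, 3, 4}  B2 = {2, 3, 4}  B3 = {3, 4, 5}
Tree: B1–B2, B1–B3

Every bag has size at most 3, so the width is 3 − 1 = 2 and tw(G) ≤ 2. For the lower bound, the 3 vertices {1, 3, 4} are pairwise adjacent, and any tree decomposition puts a clique entirely inside one bag — forcing width ≥ 2. Hence tw(G) = 2 exactly.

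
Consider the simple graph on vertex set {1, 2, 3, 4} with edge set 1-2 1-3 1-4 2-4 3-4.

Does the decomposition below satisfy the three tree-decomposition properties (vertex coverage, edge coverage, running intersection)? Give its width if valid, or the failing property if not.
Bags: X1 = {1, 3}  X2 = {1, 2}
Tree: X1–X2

A tree decomposition must satisfy three properties: every vertex lies in some bag; for every edge, both endpoints lie together in some bag; and for every vertex, the bags containing it form a connected subtree. Here vertex 4 appears in no bag, so the decomposition is invalid.

No — vertex 4 appears in no bag.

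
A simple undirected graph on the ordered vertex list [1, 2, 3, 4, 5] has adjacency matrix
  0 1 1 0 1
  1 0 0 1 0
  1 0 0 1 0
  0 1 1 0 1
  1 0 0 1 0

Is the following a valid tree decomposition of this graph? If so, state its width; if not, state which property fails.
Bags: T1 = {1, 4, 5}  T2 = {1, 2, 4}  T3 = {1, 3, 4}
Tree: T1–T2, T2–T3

Yes; width 2.

Checking the three conditions: (i) the bags cover all of {1, 2, 3, 4, 5}; (ii) for each edge, some bag contains both endpoints; (iii) the bags containing any fixed vertex form a subtree. All hold, so the decomposition is valid with width 3 − 1 = 2.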